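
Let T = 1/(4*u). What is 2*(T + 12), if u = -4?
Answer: 191/8 ≈ 23.875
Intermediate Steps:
T = -1/16 (T = 1/(4*(-4)) = 1/(-16) = -1/16 ≈ -0.062500)
2*(T + 12) = 2*(-1/16 + 12) = 2*(191/16) = 191/8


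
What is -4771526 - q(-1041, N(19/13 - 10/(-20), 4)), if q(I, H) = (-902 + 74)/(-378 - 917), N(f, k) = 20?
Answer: -6179126998/1295 ≈ -4.7715e+6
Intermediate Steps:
q(I, H) = 828/1295 (q(I, H) = -828/(-1295) = -828*(-1/1295) = 828/1295)
-4771526 - q(-1041, N(19/13 - 10/(-20), 4)) = -4771526 - 1*828/1295 = -4771526 - 828/1295 = -6179126998/1295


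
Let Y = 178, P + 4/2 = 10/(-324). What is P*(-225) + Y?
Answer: 11429/18 ≈ 634.94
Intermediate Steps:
P = -329/162 (P = -2 + 10/(-324) = -2 + 10*(-1/324) = -2 - 5/162 = -329/162 ≈ -2.0309)
P*(-225) + Y = -329/162*(-225) + 178 = 8225/18 + 178 = 11429/18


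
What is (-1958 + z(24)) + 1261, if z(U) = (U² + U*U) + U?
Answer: 479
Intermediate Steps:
z(U) = U + 2*U² (z(U) = (U² + U²) + U = 2*U² + U = U + 2*U²)
(-1958 + z(24)) + 1261 = (-1958 + 24*(1 + 2*24)) + 1261 = (-1958 + 24*(1 + 48)) + 1261 = (-1958 + 24*49) + 1261 = (-1958 + 1176) + 1261 = -782 + 1261 = 479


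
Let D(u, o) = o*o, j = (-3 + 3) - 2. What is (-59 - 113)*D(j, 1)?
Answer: -172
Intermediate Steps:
j = -2 (j = 0 - 2 = -2)
D(u, o) = o²
(-59 - 113)*D(j, 1) = (-59 - 113)*1² = -172*1 = -172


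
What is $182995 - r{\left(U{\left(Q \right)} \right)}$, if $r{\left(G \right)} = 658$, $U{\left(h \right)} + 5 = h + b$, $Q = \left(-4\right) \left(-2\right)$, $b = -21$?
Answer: $182337$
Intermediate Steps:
$Q = 8$
$U{\left(h \right)} = -26 + h$ ($U{\left(h \right)} = -5 + \left(h - 21\right) = -5 + \left(-21 + h\right) = -26 + h$)
$182995 - r{\left(U{\left(Q \right)} \right)} = 182995 - 658 = 182337$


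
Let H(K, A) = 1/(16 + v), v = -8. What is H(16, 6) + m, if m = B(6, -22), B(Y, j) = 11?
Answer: 89/8 ≈ 11.125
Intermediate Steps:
H(K, A) = ⅛ (H(K, A) = 1/(16 - 8) = 1/8 = ⅛)
m = 11
H(16, 6) + m = ⅛ + 11 = 89/8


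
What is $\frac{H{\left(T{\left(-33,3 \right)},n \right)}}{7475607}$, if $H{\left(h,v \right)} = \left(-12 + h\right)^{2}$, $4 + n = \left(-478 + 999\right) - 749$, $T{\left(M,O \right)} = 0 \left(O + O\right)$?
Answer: $\frac{16}{830623} \approx 1.9263 \cdot 10^{-5}$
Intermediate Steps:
$T{\left(M,O \right)} = 0$ ($T{\left(M,O \right)} = 0 \cdot 2 O = 0$)
$n = -232$ ($n = -4 + \left(\left(-478 + 999\right) - 749\right) = -4 + \left(521 - 749\right) = -4 - 228 = -232$)
$\frac{H{\left(T{\left(-33,3 \right)},n \right)}}{7475607} = \frac{\left(-12 + 0\right)^{2}}{7475607} = \left(-12\right)^{2} \cdot \frac{1}{7475607} = 144 \cdot \frac{1}{7475607} = \frac{16}{830623}$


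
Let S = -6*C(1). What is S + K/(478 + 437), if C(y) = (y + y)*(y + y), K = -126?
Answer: -7362/305 ≈ -24.138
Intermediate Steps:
C(y) = 4*y² (C(y) = (2*y)*(2*y) = 4*y²)
S = -24 (S = -24*1² = -24 ≈ -24.000)
S + K/(478 + 437) = -24 - 126/(478 + 437) = -24 - 126/915 = -24 - 126*1/915 = -24 - 42/305 = -7362/305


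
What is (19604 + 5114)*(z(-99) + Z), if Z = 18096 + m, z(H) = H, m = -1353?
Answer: 411406392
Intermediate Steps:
Z = 16743 (Z = 18096 - 1353 = 16743)
(19604 + 5114)*(z(-99) + Z) = (19604 + 5114)*(-99 + 16743) = 24718*16644 = 411406392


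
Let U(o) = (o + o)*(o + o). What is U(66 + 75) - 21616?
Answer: 57908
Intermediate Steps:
U(o) = 4*o**2 (U(o) = (2*o)*(2*o) = 4*o**2)
U(66 + 75) - 21616 = 4*(66 + 75)**2 - 21616 = 4*141**2 - 21616 = 4*19881 - 21616 = 79524 - 21616 = 57908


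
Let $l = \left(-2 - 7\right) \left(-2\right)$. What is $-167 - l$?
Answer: $-185$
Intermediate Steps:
$l = 18$ ($l = \left(-9\right) \left(-2\right) = 18$)
$-167 - l = -167 - 18 = -185$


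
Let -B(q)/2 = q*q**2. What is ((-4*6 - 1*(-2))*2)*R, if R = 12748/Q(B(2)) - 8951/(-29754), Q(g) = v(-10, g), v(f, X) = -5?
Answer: 8343703214/74385 ≈ 1.1217e+5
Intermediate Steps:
B(q) = -2*q**3 (B(q) = -2*q*q**2 = -2*q**3)
Q(g) = -5
R = -379259237/148770 (R = 12748/(-5) - 8951/(-29754) = 12748*(-1/5) - 8951*(-1/29754) = -12748/5 + 8951/29754 = -379259237/148770 ≈ -2549.3)
((-4*6 - 1*(-2))*2)*R = ((-4*6 - 1*(-2))*2)*(-379259237/148770) = ((-24 + 2)*2)*(-379259237/148770) = -22*2*(-379259237/148770) = -44*(-379259237/148770) = 8343703214/74385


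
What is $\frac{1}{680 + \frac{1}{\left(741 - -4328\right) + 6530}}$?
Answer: $\frac{11599}{7887321} \approx 0.0014706$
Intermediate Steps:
$\frac{1}{680 + \frac{1}{\left(741 - -4328\right) + 6530}} = \frac{1}{680 + \frac{1}{\left(741 + 4328\right) + 6530}} = \frac{1}{680 + \frac{1}{5069 + 6530}} = \frac{1}{680 + \frac{1}{11599}} = \frac{1}{\frac{7887321}{11599}} = \frac{11599}{7887321}$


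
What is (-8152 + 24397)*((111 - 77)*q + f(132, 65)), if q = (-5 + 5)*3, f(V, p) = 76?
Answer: 1234620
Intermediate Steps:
q = 0 (q = 0*3 = 0)
(-8152 + 24397)*((111 - 77)*q + f(132, 65)) = (-8152 + 24397)*((111 - 77)*0 + 76) = 16245*(34*0 + 76) = 16245*(0 + 76) = 16245*76 = 1234620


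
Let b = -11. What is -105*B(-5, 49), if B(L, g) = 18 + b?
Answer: -735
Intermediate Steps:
B(L, g) = 7 (B(L, g) = 18 - 11 = 7)
-105*B(-5, 49) = -105*7 = -735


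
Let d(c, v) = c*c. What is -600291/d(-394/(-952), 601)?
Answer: -136011533616/38809 ≈ -3.5046e+6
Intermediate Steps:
d(c, v) = c²
-600291/d(-394/(-952), 601) = -600291/((-394/(-952))²) = -600291/((-394*(-1/952))²) = -600291/((197/476)²) = -600291/38809/226576 = -600291*226576/38809 = -136011533616/38809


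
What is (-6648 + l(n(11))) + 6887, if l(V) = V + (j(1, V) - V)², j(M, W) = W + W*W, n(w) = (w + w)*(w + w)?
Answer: 54875874259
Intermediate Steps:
n(w) = 4*w² (n(w) = (2*w)*(2*w) = 4*w²)
j(M, W) = W + W²
l(V) = V + (-V + V*(1 + V))² (l(V) = V + (V*(1 + V) - V)² = V + (-V + V*(1 + V))²)
(-6648 + l(n(11))) + 6887 = (-6648 + (4*11² + (4*11²)⁴)) + 6887 = (-6648 + (4*121 + (4*121)⁴)) + 6887 = (-6648 + (484 + 484⁴)) + 6887 = (-6648 + (484 + 54875873536)) + 6887 = (-6648 + 54875874020) + 6887 = 54875867372 + 6887 = 54875874259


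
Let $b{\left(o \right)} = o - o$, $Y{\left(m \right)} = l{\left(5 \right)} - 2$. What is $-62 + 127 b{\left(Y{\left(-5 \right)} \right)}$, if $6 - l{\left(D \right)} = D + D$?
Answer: $-62$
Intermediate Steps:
$l{\left(D \right)} = 6 - 2 D$ ($l{\left(D \right)} = 6 - \left(D + D\right) = 6 - 2 D$)
$Y{\left(m \right)} = -6$ ($Y{\left(m \right)} = \left(6 - 10\right) - 2 = -4 - 2 = -6$)
$b{\left(o \right)} = 0$
$-62 + 127 b{\left(Y{\left(-5 \right)} \right)} = -62 + 127 \cdot 0 = -62 + 0 = -62$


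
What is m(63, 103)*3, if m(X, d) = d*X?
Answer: 19467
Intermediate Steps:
m(X, d) = X*d
m(63, 103)*3 = (63*103)*3 = 6489*3 = 19467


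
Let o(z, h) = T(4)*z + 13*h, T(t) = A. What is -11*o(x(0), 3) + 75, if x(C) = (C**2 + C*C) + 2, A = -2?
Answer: -310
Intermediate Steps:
T(t) = -2
x(C) = 2 + 2*C**2 (x(C) = (C**2 + C**2) + 2 = 2*C**2 + 2 = 2 + 2*C**2)
o(z, h) = -2*z + 13*h
-11*o(x(0), 3) + 75 = -11*(-2*(2 + 2*0**2) + 13*3) + 75 = -11*(-2*(2 + 2*0) + 39) + 75 = -11*(-2*(2 + 0) + 39) + 75 = -11*(-2*2 + 39) + 75 = -11*(-4 + 39) + 75 = -11*35 + 75 = -385 + 75 = -310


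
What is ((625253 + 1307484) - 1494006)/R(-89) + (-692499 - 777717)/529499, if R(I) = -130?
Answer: -232498753849/68834870 ≈ -3377.6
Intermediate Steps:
((625253 + 1307484) - 1494006)/R(-89) + (-692499 - 777717)/529499 = ((625253 + 1307484) - 1494006)/(-130) + (-692499 - 777717)/529499 = (1932737 - 1494006)*(-1/130) - 1470216*1/529499 = 438731*(-1/130) - 1470216/529499 = -438731/130 - 1470216/529499 = -232498753849/68834870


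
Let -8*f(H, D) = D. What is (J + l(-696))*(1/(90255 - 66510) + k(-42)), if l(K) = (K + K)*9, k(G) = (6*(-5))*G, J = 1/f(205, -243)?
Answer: -91081381779496/5770035 ≈ -1.5785e+7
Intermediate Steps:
f(H, D) = -D/8
J = 8/243 (J = 1/(-⅛*(-243)) = 1/(243/8) = 8/243 ≈ 0.032922)
k(G) = -30*G
l(K) = 18*K (l(K) = (2*K)*9 = 18*K)
(J + l(-696))*(1/(90255 - 66510) + k(-42)) = (8/243 + 18*(-696))*(1/(90255 - 66510) - 30*(-42)) = (8/243 - 12528)*(1/23745 + 1260) = -3044296*(1/23745 + 1260)/243 = -3044296/243*29918701/23745 = -91081381779496/5770035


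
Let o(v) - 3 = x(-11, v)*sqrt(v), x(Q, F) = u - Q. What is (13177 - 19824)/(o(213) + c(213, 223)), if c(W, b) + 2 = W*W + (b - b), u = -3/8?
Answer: -3860152192/26347684535 + 903992*sqrt(213)/26347684535 ≈ -0.14601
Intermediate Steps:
u = -3/8 (u = -3*1/8 = -3/8 ≈ -0.37500)
c(W, b) = -2 + W**2 (c(W, b) = -2 + (W*W + (b - b)) = -2 + (W**2 + 0) = -2 + W**2)
x(Q, F) = -3/8 - Q
o(v) = 3 + 85*sqrt(v)/8 (o(v) = 3 + (-3/8 - 1*(-11))*sqrt(v) = 3 + (-3/8 + 11)*sqrt(v) = 3 + 85*sqrt(v)/8)
(13177 - 19824)/(o(213) + c(213, 223)) = (13177 - 19824)/((3 + 85*sqrt(213)/8) + (-2 + 213**2)) = -6647/((3 + 85*sqrt(213)/8) + (-2 + 45369)) = -6647/((3 + 85*sqrt(213)/8) + 45367) = -6647/(45370 + 85*sqrt(213)/8)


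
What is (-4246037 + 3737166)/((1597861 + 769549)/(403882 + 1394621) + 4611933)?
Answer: -83200547283/754052518519 ≈ -0.11034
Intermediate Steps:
(-4246037 + 3737166)/((1597861 + 769549)/(403882 + 1394621) + 4611933) = -508871/(2367410/1798503 + 4611933) = -508871/8294577703709/1798503 = -508871*1798503/8294577703709 = -83200547283/754052518519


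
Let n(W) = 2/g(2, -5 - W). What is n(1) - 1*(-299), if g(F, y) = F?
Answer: 300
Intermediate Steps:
n(W) = 1 (n(W) = 2/2 = 2*(1/2) = 1)
n(1) - 1*(-299) = 1 - 1*(-299) = 1 + 299 = 300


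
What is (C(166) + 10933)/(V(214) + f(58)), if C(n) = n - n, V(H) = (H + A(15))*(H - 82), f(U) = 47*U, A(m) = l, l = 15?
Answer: 10933/32954 ≈ 0.33177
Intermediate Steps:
A(m) = 15
V(H) = (-82 + H)*(15 + H) (V(H) = (H + 15)*(H - 82) = (15 + H)*(-82 + H) = (-82 + H)*(15 + H))
C(n) = 0
(C(166) + 10933)/(V(214) + f(58)) = (0 + 10933)/((-1230 + 214² - 67*214) + 47*58) = 10933/((-1230 + 45796 - 14338) + 2726) = 10933/(30228 + 2726) = 10933/32954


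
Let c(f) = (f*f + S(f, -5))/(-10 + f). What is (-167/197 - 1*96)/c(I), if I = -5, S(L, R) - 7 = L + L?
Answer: 286185/4334 ≈ 66.032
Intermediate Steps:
S(L, R) = 7 + 2*L (S(L, R) = 7 + (L + L) = 7 + 2*L)
c(f) = (7 + f² + 2*f)/(-10 + f) (c(f) = (f*f + (7 + 2*f))/(-10 + f) = (f² + (7 + 2*f))/(-10 + f) = (7 + f² + 2*f)/(-10 + f))
(-167/197 - 1*96)/c(I) = (-167/197 - 1*96)/(((7 + (-5)² + 2*(-5))/(-10 - 5))) = (-167*1/197 - 96)/(((7 + 25 - 10)/(-15))) = (-167/197 - 96)/((-1/15*22)) = -19079/(197*(-22/15)) = -19079/197*(-15/22) = 286185/4334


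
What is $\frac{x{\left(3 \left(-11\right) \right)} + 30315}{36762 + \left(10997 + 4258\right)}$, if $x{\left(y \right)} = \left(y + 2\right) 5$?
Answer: $\frac{30160}{52017} \approx 0.57981$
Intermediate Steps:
$x{\left(y \right)} = 10 + 5 y$ ($x{\left(y \right)} = \left(2 + y\right) 5 = 10 + 5 y$)
$\frac{x{\left(3 \left(-11\right) \right)} + 30315}{36762 + \left(10997 + 4258\right)} = \frac{\left(10 + 5 \cdot 3 \left(-11\right)\right) + 30315}{36762 + \left(10997 + 4258\right)} = \frac{\left(10 + 5 \left(-33\right)\right) + 30315}{36762 + 15255} = \frac{\left(10 - 165\right) + 30315}{52017} = \left(-155 + 30315\right) \frac{1}{52017} = 30160 \cdot \frac{1}{52017} = \frac{30160}{52017}$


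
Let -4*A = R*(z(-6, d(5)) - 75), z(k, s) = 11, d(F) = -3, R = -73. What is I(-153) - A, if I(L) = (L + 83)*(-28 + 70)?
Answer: -1772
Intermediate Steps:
I(L) = 3486 + 42*L (I(L) = (83 + L)*42 = 3486 + 42*L)
A = -1168 (A = -(-73)*(11 - 75)/4 = -(-73)*(-64)/4 = -1/4*4672 = -1168)
I(-153) - A = (3486 + 42*(-153)) - 1*(-1168) = (3486 - 6426) + 1168 = -2940 + 1168 = -1772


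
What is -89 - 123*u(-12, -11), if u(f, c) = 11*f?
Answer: 16147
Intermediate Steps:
-89 - 123*u(-12, -11) = -89 - 1353*(-12) = -89 - 123*(-132) = -89 + 16236 = 16147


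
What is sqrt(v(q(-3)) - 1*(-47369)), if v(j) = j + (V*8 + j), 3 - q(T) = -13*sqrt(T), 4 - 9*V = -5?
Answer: sqrt(47383 + 26*I*sqrt(3)) ≈ 217.68 + 0.103*I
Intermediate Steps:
V = 1 (V = 4/9 - 1/9*(-5) = 4/9 + 5/9 = 1)
q(T) = 3 + 13*sqrt(T) (q(T) = 3 - (-13)*sqrt(T) = 3 + 13*sqrt(T))
v(j) = 8 + 2*j (v(j) = j + (1*8 + j) = j + (8 + j) = 8 + 2*j)
sqrt(v(q(-3)) - 1*(-47369)) = sqrt((8 + 2*(3 + 13*sqrt(-3))) - 1*(-47369)) = sqrt((8 + 2*(3 + 13*(I*sqrt(3)))) + 47369) = sqrt((8 + 2*(3 + 13*I*sqrt(3))) + 47369) = sqrt((8 + (6 + 26*I*sqrt(3))) + 47369) = sqrt((14 + 26*I*sqrt(3)) + 47369) = sqrt(47383 + 26*I*sqrt(3))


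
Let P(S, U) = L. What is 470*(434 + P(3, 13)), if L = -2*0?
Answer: 203980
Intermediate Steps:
L = 0
P(S, U) = 0
470*(434 + P(3, 13)) = 470*(434 + 0) = 470*434 = 203980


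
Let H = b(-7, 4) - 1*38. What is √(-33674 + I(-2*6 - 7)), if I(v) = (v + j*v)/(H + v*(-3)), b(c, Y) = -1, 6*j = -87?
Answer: I*√134639/2 ≈ 183.47*I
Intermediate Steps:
j = -29/2 (j = (⅙)*(-87) = -29/2 ≈ -14.500)
H = -39 (H = -1 - 1*38 = -1 - 38 = -39)
I(v) = -27*v/(2*(-39 - 3*v)) (I(v) = (v - 29*v/2)/(-39 + v*(-3)) = (-27*v/2)/(-39 - 3*v) = -27*v/(2*(-39 - 3*v)))
√(-33674 + I(-2*6 - 7)) = √(-33674 + 9*(-2*6 - 7)/(2*(13 + (-2*6 - 7)))) = √(-33674 + 9*(-12 - 7)/(2*(13 + (-12 - 7)))) = √(-33674 + (9/2)*(-19)/(13 - 19)) = √(-33674 + (9/2)*(-19)/(-6)) = √(-33674 + (9/2)*(-19)*(-⅙)) = √(-33674 + 57/4) = √(-134639/4) = I*√134639/2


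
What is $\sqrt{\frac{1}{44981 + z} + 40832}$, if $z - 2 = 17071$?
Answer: $\frac{\sqrt{157231738200166}}{62054} \approx 202.07$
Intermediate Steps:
$z = 17073$ ($z = 2 + 17071 = 17073$)
$\sqrt{\frac{1}{44981 + z} + 40832} = \sqrt{\frac{1}{44981 + 17073} + 40832} = \sqrt{\frac{1}{62054} + 40832} = \sqrt{\frac{2533788929}{62054}} = \frac{\sqrt{157231738200166}}{62054}$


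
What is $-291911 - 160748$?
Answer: $-452659$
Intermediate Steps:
$-291911 - 160748 = -452659$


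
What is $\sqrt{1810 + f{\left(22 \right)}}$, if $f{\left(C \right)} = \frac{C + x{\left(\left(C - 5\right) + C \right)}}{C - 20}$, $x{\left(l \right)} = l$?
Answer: $\frac{3 \sqrt{818}}{2} \approx 42.901$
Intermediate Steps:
$f{\left(C \right)} = \frac{-5 + 3 C}{-20 + C}$ ($f{\left(C \right)} = \frac{C + \left(\left(C - 5\right) + C\right)}{C - 20} = \frac{C + \left(\left(-5 + C\right) + C\right)}{-20 + C} = \frac{C + \left(-5 + 2 C\right)}{-20 + C} = \frac{-5 + 3 C}{-20 + C}$)
$\sqrt{1810 + f{\left(22 \right)}} = \sqrt{1810 + \frac{-5 + 3 \cdot 22}{-20 + 22}} = \sqrt{1810 + \frac{-5 + 66}{2}} = \sqrt{1810 + \frac{1}{2} \cdot 61} = \sqrt{1810 + \frac{61}{2}} = \sqrt{\frac{3681}{2}} = \frac{3 \sqrt{818}}{2}$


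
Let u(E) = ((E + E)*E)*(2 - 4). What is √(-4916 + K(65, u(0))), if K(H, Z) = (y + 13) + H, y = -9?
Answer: I*√4847 ≈ 69.62*I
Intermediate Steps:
u(E) = -4*E² (u(E) = ((2*E)*E)*(-2) = (2*E²)*(-2) = -4*E²)
K(H, Z) = 4 + H (K(H, Z) = (-9 + 13) + H = 4 + H)
√(-4916 + K(65, u(0))) = √(-4916 + (4 + 65)) = √(-4916 + 69) = √(-4847) = I*√4847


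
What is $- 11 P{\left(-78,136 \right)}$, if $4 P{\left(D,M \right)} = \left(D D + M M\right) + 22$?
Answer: $- \frac{135311}{2} \approx -67656.0$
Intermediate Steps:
$P{\left(D,M \right)} = \frac{11}{2} + \frac{D^{2}}{4} + \frac{M^{2}}{4}$ ($P{\left(D,M \right)} = \frac{\left(D D + M M\right) + 22}{4} = \frac{\left(D^{2} + M^{2}\right) + 22}{4} = \frac{22 + D^{2} + M^{2}}{4} = \frac{11}{2} + \frac{D^{2}}{4} + \frac{M^{2}}{4}$)
$- 11 P{\left(-78,136 \right)} = - 11 \left(\frac{11}{2} + \frac{\left(-78\right)^{2}}{4} + \frac{136^{2}}{4}\right) = - 11 \left(\frac{11}{2} + \frac{1}{4} \cdot 6084 + \frac{1}{4} \cdot 18496\right) = - 11 \left(\frac{11}{2} + 1521 + 4624\right) = \left(-11\right) \frac{12301}{2} = - \frac{135311}{2}$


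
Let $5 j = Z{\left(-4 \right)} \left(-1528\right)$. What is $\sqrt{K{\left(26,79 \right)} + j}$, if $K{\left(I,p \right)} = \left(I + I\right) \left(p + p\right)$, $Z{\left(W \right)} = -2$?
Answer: $\frac{6 \sqrt{6130}}{5} \approx 93.953$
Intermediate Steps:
$j = \frac{3056}{5}$ ($j = \frac{\left(-2\right) \left(-1528\right)}{5} = \frac{1}{5} \cdot 3056 = \frac{3056}{5} \approx 611.2$)
$K{\left(I,p \right)} = 4 I p$ ($K{\left(I,p \right)} = 2 I 2 p = 4 I p$)
$\sqrt{K{\left(26,79 \right)} + j} = \sqrt{4 \cdot 26 \cdot 79 + \frac{3056}{5}} = \sqrt{8216 + \frac{3056}{5}} = \sqrt{\frac{44136}{5}} = \frac{6 \sqrt{6130}}{5}$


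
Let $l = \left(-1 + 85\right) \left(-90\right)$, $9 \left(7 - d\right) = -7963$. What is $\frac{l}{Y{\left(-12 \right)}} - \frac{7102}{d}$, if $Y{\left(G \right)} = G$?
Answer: $\frac{2496231}{4013} \approx 622.04$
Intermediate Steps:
$d = \frac{8026}{9}$ ($d = 7 - - \frac{7963}{9} = 7 + \frac{7963}{9} = \frac{8026}{9} \approx 891.78$)
$l = -7560$ ($l = 84 \left(-90\right) = -7560$)
$\frac{l}{Y{\left(-12 \right)}} - \frac{7102}{d} = - \frac{7560}{-12} - \frac{7102}{\frac{8026}{9}} = \left(-7560\right) \left(- \frac{1}{12}\right) - \frac{31959}{4013} = 630 - \frac{31959}{4013} = \frac{2496231}{4013}$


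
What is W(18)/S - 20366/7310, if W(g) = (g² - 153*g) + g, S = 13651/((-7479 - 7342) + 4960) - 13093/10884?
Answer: 6165707235253/6633647195 ≈ 929.46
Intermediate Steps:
S = -30854173/11925236 (S = 13651/(-14821 + 4960) - 13093*1/10884 = 13651/(-9861) - 13093/10884 = 13651*(-1/9861) - 13093/10884 = -13651/9861 - 13093/10884 = -30854173/11925236 ≈ -2.5873)
W(g) = g² - 152*g
W(18)/S - 20366/7310 = (18*(-152 + 18))/(-30854173/11925236) - 20366/7310 = (18*(-134))*(-11925236/30854173) - 20366*1/7310 = -2412*(-11925236/30854173) - 599/215 = 28763669232/30854173 - 599/215 = 6165707235253/6633647195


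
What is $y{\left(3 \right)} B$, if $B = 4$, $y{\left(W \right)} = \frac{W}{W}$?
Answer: $4$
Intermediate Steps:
$y{\left(W \right)} = 1$
$y{\left(3 \right)} B = 1 \cdot 4 = 4$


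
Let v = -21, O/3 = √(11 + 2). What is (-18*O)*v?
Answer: 1134*√13 ≈ 4088.7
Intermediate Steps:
O = 3*√13 (O = 3*√(11 + 2) = 3*√13 ≈ 10.817)
(-18*O)*v = -54*√13*(-21) = 1134*√13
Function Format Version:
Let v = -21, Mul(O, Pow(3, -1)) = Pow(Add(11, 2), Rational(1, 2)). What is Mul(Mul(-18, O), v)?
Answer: Mul(1134, Pow(13, Rational(1, 2))) ≈ 4088.7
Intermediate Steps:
O = Mul(3, Pow(13, Rational(1, 2))) (O = Mul(3, Pow(Add(11, 2), Rational(1, 2))) = Mul(3, Pow(13, Rational(1, 2))) ≈ 10.817)
Mul(Mul(-18, O), v) = Mul(Mul(-18, Mul(3, Pow(13, Rational(1, 2)))), -21) = Mul(Mul(-54, Pow(13, Rational(1, 2))), -21) = Mul(1134, Pow(13, Rational(1, 2)))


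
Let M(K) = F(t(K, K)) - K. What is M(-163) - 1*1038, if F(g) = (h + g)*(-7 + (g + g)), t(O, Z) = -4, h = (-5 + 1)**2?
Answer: -1055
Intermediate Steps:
h = 16 (h = (-4)**2 = 16)
F(g) = (-7 + 2*g)*(16 + g) (F(g) = (16 + g)*(-7 + (g + g)) = (16 + g)*(-7 + 2*g) = (-7 + 2*g)*(16 + g))
M(K) = -180 - K (M(K) = (-112 + 2*(-4)**2 + 25*(-4)) - K = (-112 + 2*16 - 100) - K = (-112 + 32 - 100) - K = -180 - K)
M(-163) - 1*1038 = (-180 - 1*(-163)) - 1*1038 = (-180 + 163) - 1038 = -17 - 1038 = -1055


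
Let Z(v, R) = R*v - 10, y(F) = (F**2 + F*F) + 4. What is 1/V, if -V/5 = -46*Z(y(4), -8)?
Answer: -1/68540 ≈ -1.4590e-5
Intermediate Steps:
y(F) = 4 + 2*F**2 (y(F) = (F**2 + F**2) + 4 = 2*F**2 + 4 = 4 + 2*F**2)
Z(v, R) = -10 + R*v
V = -68540 (V = -(-230)*(-10 - 8*(4 + 2*4**2)) = -(-230)*(-10 - 8*(4 + 2*16)) = -(-230)*(-10 - 8*(4 + 32)) = -(-230)*(-10 - 8*36) = -(-230)*(-10 - 288) = -(-230)*(-298) = -5*13708 = -68540)
1/V = 1/(-68540) = -1/68540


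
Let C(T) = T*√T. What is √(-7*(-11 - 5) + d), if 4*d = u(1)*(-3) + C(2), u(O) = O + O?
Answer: √(442 + 2*√2)/2 ≈ 10.545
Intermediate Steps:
C(T) = T^(3/2)
u(O) = 2*O
d = -3/2 + √2/2 (d = ((2*1)*(-3) + 2^(3/2))/4 = (2*(-3) + 2*√2)/4 = (-6 + 2*√2)/4 = -3/2 + √2/2 ≈ -0.79289)
√(-7*(-11 - 5) + d) = √(-7*(-11 - 5) + (-3/2 + √2/2)) = √(-7*(-16) + (-3/2 + √2/2)) = √(112 + (-3/2 + √2/2)) = √(221/2 + √2/2)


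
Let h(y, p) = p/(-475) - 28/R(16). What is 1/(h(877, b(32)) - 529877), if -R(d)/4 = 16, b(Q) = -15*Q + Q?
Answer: -7600/4027054707 ≈ -1.8872e-6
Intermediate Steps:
b(Q) = -14*Q
R(d) = -64 (R(d) = -4*16 = -64)
h(y, p) = 7/16 - p/475 (h(y, p) = p/(-475) - 28/(-64) = p*(-1/475) - 28*(-1/64) = -p/475 + 7/16 = 7/16 - p/475)
1/(h(877, b(32)) - 529877) = 1/((7/16 - (-14)*32/475) - 529877) = 1/((7/16 - 1/475*(-448)) - 529877) = 1/((7/16 + 448/475) - 529877) = 1/(10493/7600 - 529877) = 1/(-4027054707/7600) = -7600/4027054707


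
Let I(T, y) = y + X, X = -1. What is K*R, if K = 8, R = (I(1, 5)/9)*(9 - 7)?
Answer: 64/9 ≈ 7.1111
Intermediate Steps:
I(T, y) = -1 + y (I(T, y) = y - 1 = -1 + y)
R = 8/9 (R = ((-1 + 5)/9)*(9 - 7) = (4*(1/9))*2 = (4/9)*2 = 8/9 ≈ 0.88889)
K*R = 8*(8/9) = 64/9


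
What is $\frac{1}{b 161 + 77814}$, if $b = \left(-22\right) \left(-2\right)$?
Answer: $\frac{1}{84898} \approx 1.1779 \cdot 10^{-5}$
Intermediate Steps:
$b = 44$
$\frac{1}{b 161 + 77814} = \frac{1}{44 \cdot 161 + 77814} = \frac{1}{7084 + 77814} = \frac{1}{84898}$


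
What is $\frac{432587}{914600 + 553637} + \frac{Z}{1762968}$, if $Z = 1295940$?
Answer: $\frac{222115341333}{215704570618} \approx 1.0297$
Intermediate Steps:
$\frac{432587}{914600 + 553637} + \frac{Z}{1762968} = \frac{432587}{914600 + 553637} + \frac{1295940}{1762968} = \frac{432587}{1468237} + 1295940 \cdot \frac{1}{1762968} = 432587 \cdot \frac{1}{1468237} + \frac{107995}{146914} = \frac{432587}{1468237} + \frac{107995}{146914} = \frac{222115341333}{215704570618}$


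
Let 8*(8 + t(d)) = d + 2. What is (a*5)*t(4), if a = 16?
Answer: -580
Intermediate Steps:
t(d) = -31/4 + d/8 (t(d) = -8 + (d + 2)/8 = -8 + (2 + d)/8 = -8 + (¼ + d/8) = -31/4 + d/8)
(a*5)*t(4) = (16*5)*(-31/4 + (⅛)*4) = 80*(-31/4 + ½) = 80*(-29/4) = -580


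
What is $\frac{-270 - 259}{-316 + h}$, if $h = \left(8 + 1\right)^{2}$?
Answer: $\frac{529}{235} \approx 2.2511$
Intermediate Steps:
$h = 81$ ($h = 9^{2} = 81$)
$\frac{-270 - 259}{-316 + h} = \frac{-270 - 259}{-316 + 81} = - \frac{529}{-235} = \left(-529\right) \left(- \frac{1}{235}\right) = \frac{529}{235}$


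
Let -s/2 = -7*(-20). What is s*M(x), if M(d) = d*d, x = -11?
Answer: -33880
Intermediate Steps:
M(d) = d²
s = -280 (s = -(-14)*(-20) = -2*140 = -280)
s*M(x) = -280*(-11)² = -280*121 = -33880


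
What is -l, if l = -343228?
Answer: 343228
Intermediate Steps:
-l = -1*(-343228) = 343228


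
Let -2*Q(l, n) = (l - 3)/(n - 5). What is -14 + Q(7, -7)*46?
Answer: -19/3 ≈ -6.3333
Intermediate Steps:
Q(l, n) = -(-3 + l)/(2*(-5 + n)) (Q(l, n) = -(l - 3)/(2*(n - 5)) = -(-3 + l)/(2*(-5 + n)))
-14 + Q(7, -7)*46 = -14 + ((3 - 1*7)/(2*(-5 - 7)))*46 = -14 + ((½)*(3 - 7)/(-12))*46 = -14 + ((½)*(-1/12)*(-4))*46 = -14 + (⅙)*46 = -14 + 23/3 = -19/3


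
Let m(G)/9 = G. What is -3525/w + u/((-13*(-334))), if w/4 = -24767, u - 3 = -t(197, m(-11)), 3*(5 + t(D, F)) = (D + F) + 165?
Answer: 11119699/645229884 ≈ 0.017234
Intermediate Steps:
m(G) = 9*G
t(D, F) = 50 + D/3 + F/3 (t(D, F) = -5 + ((D + F) + 165)/3 = -5 + (165 + D + F)/3 = -5 + (55 + D/3 + F/3) = 50 + D/3 + F/3)
u = -239/3 (u = 3 - (50 + (1/3)*197 + (9*(-11))/3) = 3 - (50 + 197/3 + (1/3)*(-99)) = 3 - (50 + 197/3 - 33) = 3 - 1*248/3 = 3 - 248/3 = -239/3 ≈ -79.667)
w = -99068 (w = 4*(-24767) = -99068)
-3525/w + u/((-13*(-334))) = -3525/(-99068) - 239/(3*((-13*(-334)))) = -3525*(-1/99068) - 239/3/4342 = 3525/99068 - 239/3*1/4342 = 3525/99068 - 239/13026 = 11119699/645229884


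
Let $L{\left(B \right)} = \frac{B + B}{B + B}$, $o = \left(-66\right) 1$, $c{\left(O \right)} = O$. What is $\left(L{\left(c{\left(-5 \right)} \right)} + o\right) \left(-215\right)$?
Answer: $13975$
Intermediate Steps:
$o = -66$
$L{\left(B \right)} = 1$ ($L{\left(B \right)} = \frac{2 B}{2 B} = 2 B \frac{1}{2 B} = 1$)
$\left(L{\left(c{\left(-5 \right)} \right)} + o\right) \left(-215\right) = \left(1 - 66\right) \left(-215\right) = \left(-65\right) \left(-215\right) = 13975$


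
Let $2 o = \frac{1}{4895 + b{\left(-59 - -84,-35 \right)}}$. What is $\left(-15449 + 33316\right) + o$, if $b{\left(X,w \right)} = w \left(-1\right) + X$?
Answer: $\frac{177061971}{9910} \approx 17867.0$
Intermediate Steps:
$b{\left(X,w \right)} = X - w$ ($b{\left(X,w \right)} = - w + X = X - w$)
$o = \frac{1}{9910}$ ($o = \frac{1}{2 \left(4895 - -60\right)} = \frac{1}{2 \left(4895 + \left(\left(-59 + 84\right) + 35\right)\right)} = \frac{1}{2 \left(4895 + \left(25 + 35\right)\right)} = \frac{1}{2 \left(4895 + 60\right)} = \frac{1}{2 \cdot 4955} = \frac{1}{2} \cdot \frac{1}{4955} = \frac{1}{9910} \approx 0.00010091$)
$\left(-15449 + 33316\right) + o = \left(-15449 + 33316\right) + \frac{1}{9910} = 17867 + \frac{1}{9910} = \frac{177061971}{9910}$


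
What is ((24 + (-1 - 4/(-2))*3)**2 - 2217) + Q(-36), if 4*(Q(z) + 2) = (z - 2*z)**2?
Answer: -1166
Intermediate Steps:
Q(z) = -2 + z**2/4 (Q(z) = -2 + (z - 2*z)**2/4 = -2 + (-z)**2/4 = -2 + z**2/4)
((24 + (-1 - 4/(-2))*3)**2 - 2217) + Q(-36) = ((24 + (-1 - 4/(-2))*3)**2 - 2217) + (-2 + (1/4)*(-36)**2) = ((24 + (-1 - 4*(-1/2))*3)**2 - 2217) + (-2 + (1/4)*1296) = ((24 + (-1 + 2)*3)**2 - 2217) + (-2 + 324) = ((24 + 1*3)**2 - 2217) + 322 = ((24 + 3)**2 - 2217) + 322 = (27**2 - 2217) + 322 = (729 - 2217) + 322 = -1488 + 322 = -1166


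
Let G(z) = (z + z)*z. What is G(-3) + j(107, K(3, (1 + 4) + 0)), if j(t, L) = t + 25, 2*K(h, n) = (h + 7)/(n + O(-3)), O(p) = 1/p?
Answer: 150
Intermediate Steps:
K(h, n) = (7 + h)/(2*(-1/3 + n)) (K(h, n) = ((h + 7)/(n + 1/(-3)))/2 = ((7 + h)/(n - 1/3))/2 = ((7 + h)/(-1/3 + n))/2 = (7 + h)/(2*(-1/3 + n)))
j(t, L) = 25 + t
G(z) = 2*z**2 (G(z) = (2*z)*z = 2*z**2)
G(-3) + j(107, K(3, (1 + 4) + 0)) = 2*(-3)**2 + (25 + 107) = 2*9 + 132 = 18 + 132 = 150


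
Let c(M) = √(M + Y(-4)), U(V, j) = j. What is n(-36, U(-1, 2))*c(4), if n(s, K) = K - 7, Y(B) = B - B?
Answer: -10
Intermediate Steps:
Y(B) = 0
n(s, K) = -7 + K
c(M) = √M (c(M) = √(M + 0) = √M)
n(-36, U(-1, 2))*c(4) = (-7 + 2)*√4 = -5*2 = -10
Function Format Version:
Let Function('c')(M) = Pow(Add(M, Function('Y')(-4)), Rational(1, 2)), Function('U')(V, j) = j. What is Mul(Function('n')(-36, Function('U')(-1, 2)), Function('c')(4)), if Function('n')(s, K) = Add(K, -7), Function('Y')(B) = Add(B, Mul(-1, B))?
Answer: -10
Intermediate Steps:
Function('Y')(B) = 0
Function('n')(s, K) = Add(-7, K)
Function('c')(M) = Pow(M, Rational(1, 2)) (Function('c')(M) = Pow(Add(M, 0), Rational(1, 2)) = Pow(M, Rational(1, 2)))
Mul(Function('n')(-36, Function('U')(-1, 2)), Function('c')(4)) = Mul(Add(-7, 2), Pow(4, Rational(1, 2))) = Mul(-5, 2) = -10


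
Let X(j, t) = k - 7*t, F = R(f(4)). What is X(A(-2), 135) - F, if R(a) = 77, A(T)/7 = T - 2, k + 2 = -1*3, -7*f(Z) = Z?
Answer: -1027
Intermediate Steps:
f(Z) = -Z/7
k = -5 (k = -2 - 1*3 = -2 - 3 = -5)
A(T) = -14 + 7*T (A(T) = 7*(T - 2) = 7*(-2 + T) = -14 + 7*T)
F = 77
X(j, t) = -5 - 7*t
X(A(-2), 135) - F = (-5 - 7*135) - 1*77 = (-5 - 945) - 77 = -950 - 77 = -1027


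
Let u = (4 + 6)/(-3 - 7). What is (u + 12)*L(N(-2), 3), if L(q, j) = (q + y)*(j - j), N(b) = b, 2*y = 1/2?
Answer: 0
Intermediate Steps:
y = ¼ (y = (½)/2 = (½)*(½) = ¼ ≈ 0.25000)
u = -1 (u = 10/(-10) = 10*(-⅒) = -1)
L(q, j) = 0 (L(q, j) = (q + ¼)*(j - j) = (¼ + q)*0 = 0)
(u + 12)*L(N(-2), 3) = (-1 + 12)*0 = 11*0 = 0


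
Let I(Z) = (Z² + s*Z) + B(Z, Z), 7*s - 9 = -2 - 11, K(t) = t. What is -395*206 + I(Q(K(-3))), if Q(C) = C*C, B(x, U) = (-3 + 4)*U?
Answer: -568996/7 ≈ -81285.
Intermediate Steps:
s = -4/7 (s = 9/7 + (-2 - 11)/7 = 9/7 + (⅐)*(-13) = 9/7 - 13/7 = -4/7 ≈ -0.57143)
B(x, U) = U (B(x, U) = 1*U = U)
Q(C) = C²
I(Z) = Z² + 3*Z/7 (I(Z) = (Z² - 4*Z/7) + Z = Z² + 3*Z/7)
-395*206 + I(Q(K(-3))) = -395*206 + (⅐)*(-3)²*(3 + 7*(-3)²) = -81370 + (⅐)*9*(3 + 7*9) = -81370 + (⅐)*9*(3 + 63) = -81370 + (⅐)*9*66 = -81370 + 594/7 = -568996/7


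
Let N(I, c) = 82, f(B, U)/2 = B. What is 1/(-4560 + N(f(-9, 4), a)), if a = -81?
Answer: -1/4478 ≈ -0.00022331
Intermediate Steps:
f(B, U) = 2*B
1/(-4560 + N(f(-9, 4), a)) = 1/(-4560 + 82) = 1/(-4478) = -1/4478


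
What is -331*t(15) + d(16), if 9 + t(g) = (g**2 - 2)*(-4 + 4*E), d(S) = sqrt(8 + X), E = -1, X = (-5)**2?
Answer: 593483 + sqrt(33) ≈ 5.9349e+5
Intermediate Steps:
X = 25
d(S) = sqrt(33) (d(S) = sqrt(8 + 25) = sqrt(33))
t(g) = 7 - 8*g**2 (t(g) = -9 + (g**2 - 2)*(-4 + 4*(-1)) = -9 + (-2 + g**2)*(-4 - 4) = -9 + (-2 + g**2)*(-8) = -9 + (16 - 8*g**2) = 7 - 8*g**2)
-331*t(15) + d(16) = -331*(7 - 8*15**2) + sqrt(33) = -331*(7 - 8*225) + sqrt(33) = -331*(7 - 1800) + sqrt(33) = -331*(-1793) + sqrt(33) = 593483 + sqrt(33)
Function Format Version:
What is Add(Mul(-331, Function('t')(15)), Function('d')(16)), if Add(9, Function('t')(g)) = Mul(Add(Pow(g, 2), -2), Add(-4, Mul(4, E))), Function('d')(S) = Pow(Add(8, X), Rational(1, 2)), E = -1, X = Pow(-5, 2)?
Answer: Add(593483, Pow(33, Rational(1, 2))) ≈ 5.9349e+5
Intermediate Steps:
X = 25
Function('d')(S) = Pow(33, Rational(1, 2)) (Function('d')(S) = Pow(Add(8, 25), Rational(1, 2)) = Pow(33, Rational(1, 2)))
Function('t')(g) = Add(7, Mul(-8, Pow(g, 2))) (Function('t')(g) = Add(-9, Mul(Add(Pow(g, 2), -2), Add(-4, Mul(4, -1)))) = Add(-9, Mul(Add(-2, Pow(g, 2)), Add(-4, -4))) = Add(-9, Mul(Add(-2, Pow(g, 2)), -8)) = Add(-9, Add(16, Mul(-8, Pow(g, 2)))) = Add(7, Mul(-8, Pow(g, 2))))
Add(Mul(-331, Function('t')(15)), Function('d')(16)) = Add(Mul(-331, Add(7, Mul(-8, Pow(15, 2)))), Pow(33, Rational(1, 2))) = Add(Mul(-331, Add(7, Mul(-8, 225))), Pow(33, Rational(1, 2))) = Add(Mul(-331, Add(7, -1800)), Pow(33, Rational(1, 2))) = Add(Mul(-331, -1793), Pow(33, Rational(1, 2))) = Add(593483, Pow(33, Rational(1, 2)))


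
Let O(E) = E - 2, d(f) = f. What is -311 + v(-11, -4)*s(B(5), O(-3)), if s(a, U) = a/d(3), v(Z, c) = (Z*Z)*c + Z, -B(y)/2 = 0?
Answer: -311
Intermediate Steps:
B(y) = 0 (B(y) = -2*0 = 0)
v(Z, c) = Z + c*Z² (v(Z, c) = Z²*c + Z = c*Z² + Z = Z + c*Z²)
O(E) = -2 + E
s(a, U) = a/3
-311 + v(-11, -4)*s(B(5), O(-3)) = -311 + (-11*(1 - 11*(-4)))*((⅓)*0) = -311 - 11*(1 + 44)*0 = -311 - 11*45*0 = -311 - 495*0 = -311 + 0 = -311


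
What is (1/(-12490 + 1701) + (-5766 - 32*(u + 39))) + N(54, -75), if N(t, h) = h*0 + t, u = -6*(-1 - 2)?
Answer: -81305905/10789 ≈ -7536.0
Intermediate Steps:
u = 18 (u = -6*(-3) = 18)
N(t, h) = t (N(t, h) = 0 + t = t)
(1/(-12490 + 1701) + (-5766 - 32*(u + 39))) + N(54, -75) = (1/(-12490 + 1701) + (-5766 - 32*(18 + 39))) + 54 = (1/(-10789) + (-5766 - 32*57)) + 54 = (-1/10789 + (-5766 - 1824)) + 54 = (-1/10789 - 7590) + 54 = -81888511/10789 + 54 = -81305905/10789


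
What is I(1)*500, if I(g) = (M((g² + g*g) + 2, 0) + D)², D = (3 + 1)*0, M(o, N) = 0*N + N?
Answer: 0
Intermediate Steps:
M(o, N) = N (M(o, N) = 0 + N = N)
D = 0 (D = 4*0 = 0)
I(g) = 0 (I(g) = (0 + 0)² = 0² = 0)
I(1)*500 = 0*500 = 0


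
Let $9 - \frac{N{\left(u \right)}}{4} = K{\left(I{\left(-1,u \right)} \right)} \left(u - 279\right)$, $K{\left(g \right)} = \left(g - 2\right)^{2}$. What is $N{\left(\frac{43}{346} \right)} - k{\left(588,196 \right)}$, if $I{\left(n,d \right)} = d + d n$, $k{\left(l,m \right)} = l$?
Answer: $\frac{676432}{173} \approx 3910.0$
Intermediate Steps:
$K{\left(g \right)} = \left(-2 + g\right)^{2}$
$N{\left(u \right)} = 4500 - 16 u$ ($N{\left(u \right)} = 36 - 4 \left(-2 + u \left(1 - 1\right)\right)^{2} \left(u - 279\right) = 36 - 4 \left(-2 + u 0\right)^{2} \left(-279 + u\right) = 36 - 4 \left(-2 + 0\right)^{2} \left(-279 + u\right) = 36 - 4 \left(-2\right)^{2} \left(-279 + u\right) = 36 - 4 \cdot 4 \left(-279 + u\right) = 36 - 4 \left(-1116 + 4 u\right) = 36 - \left(-4464 + 16 u\right) = 4500 - 16 u$)
$N{\left(\frac{43}{346} \right)} - k{\left(588,196 \right)} = \left(4500 - 16 \cdot \frac{43}{346}\right) - 588 = \left(4500 - 16 \cdot 43 \cdot \frac{1}{346}\right) - 588 = \left(4500 - \frac{344}{173}\right) - 588 = \frac{778156}{173} - 588 = \frac{676432}{173}$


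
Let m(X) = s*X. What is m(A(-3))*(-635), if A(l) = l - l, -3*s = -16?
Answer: 0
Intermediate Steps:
s = 16/3 (s = -⅓*(-16) = 16/3 ≈ 5.3333)
A(l) = 0
m(X) = 16*X/3
m(A(-3))*(-635) = ((16/3)*0)*(-635) = 0*(-635) = 0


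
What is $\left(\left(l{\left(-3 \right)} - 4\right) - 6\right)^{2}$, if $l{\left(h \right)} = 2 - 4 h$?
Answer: $16$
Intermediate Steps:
$\left(\left(l{\left(-3 \right)} - 4\right) - 6\right)^{2} = \left(\left(\left(2 - -12\right) - 4\right) - 6\right)^{2} = \left(\left(\left(2 + 12\right) - 4\right) - 6\right)^{2} = \left(\left(14 - 4\right) - 6\right)^{2} = \left(10 - 6\right)^{2} = 4^{2} = 16$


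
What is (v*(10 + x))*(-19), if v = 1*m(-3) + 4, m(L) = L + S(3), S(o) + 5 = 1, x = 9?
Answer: 1083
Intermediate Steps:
S(o) = -4 (S(o) = -5 + 1 = -4)
m(L) = -4 + L (m(L) = L - 4 = -4 + L)
v = -3 (v = 1*(-4 - 3) + 4 = 1*(-7) + 4 = -7 + 4 = -3)
(v*(10 + x))*(-19) = -3*(10 + 9)*(-19) = -3*19*(-19) = -57*(-19) = 1083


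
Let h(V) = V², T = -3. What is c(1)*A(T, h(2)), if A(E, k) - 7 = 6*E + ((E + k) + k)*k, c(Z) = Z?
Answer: 9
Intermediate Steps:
A(E, k) = 7 + 6*E + k*(E + 2*k) (A(E, k) = 7 + (6*E + ((E + k) + k)*k) = 7 + (6*E + (E + 2*k)*k) = 7 + (6*E + k*(E + 2*k)) = 7 + 6*E + k*(E + 2*k))
c(1)*A(T, h(2)) = 1*(7 + 2*(2²)² + 6*(-3) - 3*2²) = 1*(7 + 2*4² - 18 - 3*4) = 1*(7 + 2*16 - 18 - 12) = 1*(7 + 32 - 18 - 12) = 1*9 = 9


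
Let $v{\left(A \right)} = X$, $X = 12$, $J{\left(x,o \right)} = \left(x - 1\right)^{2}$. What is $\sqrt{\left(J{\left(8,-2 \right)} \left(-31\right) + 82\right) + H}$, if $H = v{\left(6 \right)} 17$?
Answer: $3 i \sqrt{137} \approx 35.114 i$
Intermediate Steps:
$J{\left(x,o \right)} = \left(-1 + x\right)^{2}$
$v{\left(A \right)} = 12$
$H = 204$ ($H = 12 \cdot 17 = 204$)
$\sqrt{\left(J{\left(8,-2 \right)} \left(-31\right) + 82\right) + H} = \sqrt{\left(\left(-1 + 8\right)^{2} \left(-31\right) + 82\right) + 204} = \sqrt{\left(7^{2} \left(-31\right) + 82\right) + 204} = \sqrt{\left(49 \left(-31\right) + 82\right) + 204} = \sqrt{\left(-1519 + 82\right) + 204} = \sqrt{-1437 + 204} = \sqrt{-1233} = 3 i \sqrt{137}$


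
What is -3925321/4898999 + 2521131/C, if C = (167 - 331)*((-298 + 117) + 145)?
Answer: 100226367095/235151952 ≈ 426.22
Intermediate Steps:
C = 5904 (C = -164*(-181 + 145) = -164*(-36) = 5904)
-3925321/4898999 + 2521131/C = -3925321/4898999 + 2521131/5904 = -3925321*1/4898999 + 2521131*(1/5904) = -3925321/4898999 + 20497/48 = 100226367095/235151952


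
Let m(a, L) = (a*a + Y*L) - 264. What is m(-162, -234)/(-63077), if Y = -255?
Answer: -85650/63077 ≈ -1.3579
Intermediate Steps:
m(a, L) = -264 + a**2 - 255*L (m(a, L) = (a*a - 255*L) - 264 = (a**2 - 255*L) - 264 = -264 + a**2 - 255*L)
m(-162, -234)/(-63077) = (-264 + (-162)**2 - 255*(-234))/(-63077) = (-264 + 26244 + 59670)*(-1/63077) = 85650*(-1/63077) = -85650/63077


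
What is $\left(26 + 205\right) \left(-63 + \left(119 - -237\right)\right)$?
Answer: $67683$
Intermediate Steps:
$\left(26 + 205\right) \left(-63 + \left(119 - -237\right)\right) = 231 \left(-63 + \left(119 + 237\right)\right) = 231 \left(-63 + 356\right) = 231 \cdot 293 = 67683$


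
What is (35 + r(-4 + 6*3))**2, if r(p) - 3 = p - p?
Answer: 1444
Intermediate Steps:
r(p) = 3 (r(p) = 3 + (p - p) = 3 + 0 = 3)
(35 + r(-4 + 6*3))**2 = (35 + 3)**2 = 38**2 = 1444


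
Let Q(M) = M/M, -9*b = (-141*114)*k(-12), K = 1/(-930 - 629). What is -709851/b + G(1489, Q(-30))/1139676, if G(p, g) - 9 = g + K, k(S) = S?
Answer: 105102630438811/3173284222824 ≈ 33.121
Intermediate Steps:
K = -1/1559 (K = 1/(-1559) = -1/1559 ≈ -0.00064144)
b = -21432 (b = -(-141*114)*(-12)/9 = -(-1786)*(-12) = -1/9*192888 = -21432)
Q(M) = 1
G(p, g) = 14030/1559 + g (G(p, g) = 9 + (g - 1/1559) = 9 + (-1/1559 + g) = 14030/1559 + g)
-709851/b + G(1489, Q(-30))/1139676 = -709851/(-21432) + (14030/1559 + 1)/1139676 = -709851*(-1/21432) + (15589/1559)*(1/1139676) = 236617/7144 + 15589/1776754884 = 105102630438811/3173284222824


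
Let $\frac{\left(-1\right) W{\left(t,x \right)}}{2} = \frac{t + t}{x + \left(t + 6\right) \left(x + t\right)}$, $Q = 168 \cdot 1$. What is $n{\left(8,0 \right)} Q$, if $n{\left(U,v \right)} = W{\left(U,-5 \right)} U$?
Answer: $- \frac{43008}{37} \approx -1162.4$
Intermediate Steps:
$Q = 168$
$W{\left(t,x \right)} = - \frac{4 t}{x + \left(6 + t\right) \left(t + x\right)}$ ($W{\left(t,x \right)} = - 2 \frac{t + t}{x + \left(t + 6\right) \left(x + t\right)} = - 2 \frac{2 t}{x + \left(6 + t\right) \left(t + x\right)} = - \frac{4 t}{x + \left(6 + t\right) \left(t + x\right)}$)
$n{\left(U,v \right)} = - \frac{4 U^{2}}{-35 + U + U^{2}}$ ($n{\left(U,v \right)} = - \frac{4 U}{U^{2} + 6 U + 7 \left(-5\right) + U \left(-5\right)} U = - \frac{4 U}{U^{2} + 6 U - 35 - 5 U} U = - \frac{4 U}{-35 + U + U^{2}} U = - \frac{4 U^{2}}{-35 + U + U^{2}}$)
$n{\left(8,0 \right)} Q = - \frac{4 \cdot 8^{2}}{-35 + 8 + 8^{2}} \cdot 168 = \left(-4\right) 64 \frac{1}{-35 + 8 + 64} \cdot 168 = \left(-4\right) 64 \cdot \frac{1}{37} \cdot 168 = \left(- \frac{256}{37}\right) 168 = - \frac{43008}{37}$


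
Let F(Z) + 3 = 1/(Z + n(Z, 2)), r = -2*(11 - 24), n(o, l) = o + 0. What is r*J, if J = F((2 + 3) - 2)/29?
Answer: -221/87 ≈ -2.5402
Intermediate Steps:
n(o, l) = o
r = 26 (r = -2*(-13) = 26)
F(Z) = -3 + 1/(2*Z) (F(Z) = -3 + 1/(Z + Z) = -3 + 1/(2*Z))
J = -17/174 (J = (-3 + 1/(2*((2 + 3) - 2)))/29 = (-3 + 1/(2*(5 - 2)))*(1/29) = (-3 + (1/2)/3)*(1/29) = (-3 + (1/2)*(1/3))*(1/29) = (-3 + 1/6)*(1/29) = -17/6*1/29 = -17/174 ≈ -0.097701)
r*J = 26*(-17/174) = -221/87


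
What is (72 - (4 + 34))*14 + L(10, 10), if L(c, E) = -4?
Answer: 472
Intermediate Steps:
(72 - (4 + 34))*14 + L(10, 10) = (72 - (4 + 34))*14 - 4 = (72 - 1*38)*14 - 4 = (72 - 38)*14 - 4 = 34*14 - 4 = 476 - 4 = 472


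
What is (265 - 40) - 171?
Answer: 54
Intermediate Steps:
(265 - 40) - 171 = 225 - 171 = 54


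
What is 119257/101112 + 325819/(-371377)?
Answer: 11345096161/37550671224 ≈ 0.30213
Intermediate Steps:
119257/101112 + 325819/(-371377) = 119257*(1/101112) + 325819*(-1/371377) = 119257/101112 - 325819/371377 = 11345096161/37550671224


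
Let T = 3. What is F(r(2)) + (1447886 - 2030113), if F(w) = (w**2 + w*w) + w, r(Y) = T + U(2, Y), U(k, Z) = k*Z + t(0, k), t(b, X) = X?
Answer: -582056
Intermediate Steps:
U(k, Z) = k + Z*k (U(k, Z) = k*Z + k = Z*k + k = k + Z*k)
r(Y) = 5 + 2*Y (r(Y) = 3 + 2*(1 + Y) = 3 + (2 + 2*Y) = 5 + 2*Y)
F(w) = w + 2*w**2 (F(w) = (w**2 + w**2) + w = 2*w**2 + w = w + 2*w**2)
F(r(2)) + (1447886 - 2030113) = (5 + 2*2)*(1 + 2*(5 + 2*2)) + (1447886 - 2030113) = (5 + 4)*(1 + 2*(5 + 4)) - 582227 = 9*(1 + 2*9) - 582227 = 9*(1 + 18) - 582227 = 9*19 - 582227 = 171 - 582227 = -582056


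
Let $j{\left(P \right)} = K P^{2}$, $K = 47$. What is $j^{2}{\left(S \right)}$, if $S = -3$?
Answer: $178929$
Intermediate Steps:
$j{\left(P \right)} = 47 P^{2}$
$j^{2}{\left(S \right)} = \left(47 \left(-3\right)^{2}\right)^{2} = \left(47 \cdot 9\right)^{2} = 423^{2} = 178929$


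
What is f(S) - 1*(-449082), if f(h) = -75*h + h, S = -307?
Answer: 471800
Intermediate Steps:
f(h) = -74*h
f(S) - 1*(-449082) = -74*(-307) - 1*(-449082) = 22718 + 449082 = 471800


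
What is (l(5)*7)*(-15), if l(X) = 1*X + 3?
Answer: -840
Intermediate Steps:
l(X) = 3 + X (l(X) = X + 3 = 3 + X)
(l(5)*7)*(-15) = ((3 + 5)*7)*(-15) = (8*7)*(-15) = 56*(-15) = -840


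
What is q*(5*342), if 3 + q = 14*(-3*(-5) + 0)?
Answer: 353970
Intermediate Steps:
q = 207 (q = -3 + 14*(-3*(-5) + 0) = -3 + 14*(15 + 0) = -3 + 14*15 = -3 + 210 = 207)
q*(5*342) = 207*(5*342) = 207*1710 = 353970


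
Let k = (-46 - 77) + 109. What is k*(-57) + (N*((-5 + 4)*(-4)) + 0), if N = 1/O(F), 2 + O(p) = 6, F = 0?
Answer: 799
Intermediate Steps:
O(p) = 4 (O(p) = -2 + 6 = 4)
N = ¼ (N = 1/4 = ¼ ≈ 0.25000)
k = -14 (k = -123 + 109 = -14)
k*(-57) + (N*((-5 + 4)*(-4)) + 0) = -14*(-57) + (((-5 + 4)*(-4))/4 + 0) = 798 + ((-1*(-4))/4 + 0) = 798 + ((¼)*4 + 0) = 798 + (1 + 0) = 798 + 1 = 799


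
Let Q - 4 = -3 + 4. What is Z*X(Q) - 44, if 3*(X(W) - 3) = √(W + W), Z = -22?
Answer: -110 - 22*√10/3 ≈ -133.19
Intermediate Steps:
Q = 5 (Q = 4 + (-3 + 4) = 4 + 1 = 5)
X(W) = 3 + √2*√W/3 (X(W) = 3 + √(W + W)/3 = 3 + √(2*W)/3 = 3 + (√2*√W)/3 = 3 + √2*√W/3)
Z*X(Q) - 44 = -22*(3 + √2*√5/3) - 44 = -22*(3 + √10/3) - 44 = (-66 - 22*√10/3) - 44 = -110 - 22*√10/3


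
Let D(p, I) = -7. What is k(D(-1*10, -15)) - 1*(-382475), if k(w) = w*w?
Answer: 382524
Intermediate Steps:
k(w) = w²
k(D(-1*10, -15)) - 1*(-382475) = (-7)² - 1*(-382475) = 49 + 382475 = 382524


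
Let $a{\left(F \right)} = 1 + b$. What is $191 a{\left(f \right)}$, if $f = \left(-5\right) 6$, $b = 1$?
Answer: $382$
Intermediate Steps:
$f = -30$
$a{\left(F \right)} = 2$ ($a{\left(F \right)} = 1 + 1 = 2$)
$191 a{\left(f \right)} = 191 \cdot 2 = 382$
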